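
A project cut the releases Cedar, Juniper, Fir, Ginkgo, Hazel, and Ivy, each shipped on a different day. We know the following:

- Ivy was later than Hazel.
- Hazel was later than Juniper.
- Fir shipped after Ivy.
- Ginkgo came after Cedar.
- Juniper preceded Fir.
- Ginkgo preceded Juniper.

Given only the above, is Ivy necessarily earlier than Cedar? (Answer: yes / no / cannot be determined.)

no

Tracing the constraints gives Cedar → Ginkgo → Juniper → Hazel → Ivy, so Cedar must come before Ivy.
That means Ivy cannot be before Cedar.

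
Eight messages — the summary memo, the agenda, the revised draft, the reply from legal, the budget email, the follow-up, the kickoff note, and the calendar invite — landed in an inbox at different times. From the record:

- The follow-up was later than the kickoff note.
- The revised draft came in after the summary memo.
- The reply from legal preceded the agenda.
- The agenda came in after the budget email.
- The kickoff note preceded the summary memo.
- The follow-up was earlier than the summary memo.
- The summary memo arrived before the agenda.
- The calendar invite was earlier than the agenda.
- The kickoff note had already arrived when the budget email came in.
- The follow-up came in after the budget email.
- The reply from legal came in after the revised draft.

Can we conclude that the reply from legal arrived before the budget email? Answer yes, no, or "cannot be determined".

no

Tracing the constraints gives the budget email → the follow-up → the summary memo → the revised draft → the reply from legal, so the budget email must come before the reply from legal.
That means the reply from legal cannot be before the budget email.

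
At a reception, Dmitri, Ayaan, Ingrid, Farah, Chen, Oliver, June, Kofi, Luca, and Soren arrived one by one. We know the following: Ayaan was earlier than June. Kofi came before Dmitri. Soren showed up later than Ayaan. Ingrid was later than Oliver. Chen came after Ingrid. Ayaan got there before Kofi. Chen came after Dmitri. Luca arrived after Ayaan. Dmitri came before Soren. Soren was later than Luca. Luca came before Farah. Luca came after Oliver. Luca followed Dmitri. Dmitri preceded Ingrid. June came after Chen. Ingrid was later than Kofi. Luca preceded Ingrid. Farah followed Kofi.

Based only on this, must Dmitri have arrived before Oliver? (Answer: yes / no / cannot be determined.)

No chain of stated constraints runs from Dmitri to Oliver, and none runs from Oliver to Dmitri either.
So the relative order of Dmitri and Oliver is not fixed by the given facts.

cannot be determined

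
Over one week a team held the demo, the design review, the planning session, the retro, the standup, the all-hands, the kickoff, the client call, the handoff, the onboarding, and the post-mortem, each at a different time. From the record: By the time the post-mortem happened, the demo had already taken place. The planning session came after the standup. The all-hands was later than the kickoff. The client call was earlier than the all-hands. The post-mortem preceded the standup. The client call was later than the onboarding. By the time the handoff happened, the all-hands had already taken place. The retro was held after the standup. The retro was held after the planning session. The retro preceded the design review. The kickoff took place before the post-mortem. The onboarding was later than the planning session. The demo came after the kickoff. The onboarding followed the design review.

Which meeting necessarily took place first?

the kickoff

The kickoff has a chain of constraints placing it before every other meeting, so the kickoff must be first.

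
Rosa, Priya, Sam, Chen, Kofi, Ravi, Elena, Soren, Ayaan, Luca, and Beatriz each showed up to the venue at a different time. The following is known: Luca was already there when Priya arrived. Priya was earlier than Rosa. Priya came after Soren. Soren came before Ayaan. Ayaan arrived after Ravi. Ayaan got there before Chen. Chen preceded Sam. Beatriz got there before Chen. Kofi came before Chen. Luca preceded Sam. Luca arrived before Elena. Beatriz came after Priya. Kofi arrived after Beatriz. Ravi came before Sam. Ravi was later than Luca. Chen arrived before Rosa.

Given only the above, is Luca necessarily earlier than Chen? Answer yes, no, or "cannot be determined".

Chain the constraints: Luca → Priya → Beatriz → Chen. Each link is directly stated, so Luca comes before Chen.

yes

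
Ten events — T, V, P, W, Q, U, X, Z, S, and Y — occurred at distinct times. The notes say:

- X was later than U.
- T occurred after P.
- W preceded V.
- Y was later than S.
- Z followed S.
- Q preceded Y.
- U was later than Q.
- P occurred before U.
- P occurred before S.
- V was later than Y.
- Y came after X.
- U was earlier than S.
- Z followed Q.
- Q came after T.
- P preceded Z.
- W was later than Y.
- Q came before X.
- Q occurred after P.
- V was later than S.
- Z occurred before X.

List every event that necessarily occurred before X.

P, Q, S, T, U, Z

Directly stated before X: Q, U, and Z.
P reaches X via P → U → X.
S reaches X via S → Z → X.
T reaches X via T → Q → X.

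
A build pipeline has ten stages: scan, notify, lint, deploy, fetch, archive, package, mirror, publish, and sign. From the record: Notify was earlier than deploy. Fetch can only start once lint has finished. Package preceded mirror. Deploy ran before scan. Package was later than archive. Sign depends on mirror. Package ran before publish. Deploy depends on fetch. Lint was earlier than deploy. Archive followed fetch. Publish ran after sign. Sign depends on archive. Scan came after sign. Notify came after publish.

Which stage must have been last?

scan

Every other stage has a chain of constraints placing it before scan, so scan is last.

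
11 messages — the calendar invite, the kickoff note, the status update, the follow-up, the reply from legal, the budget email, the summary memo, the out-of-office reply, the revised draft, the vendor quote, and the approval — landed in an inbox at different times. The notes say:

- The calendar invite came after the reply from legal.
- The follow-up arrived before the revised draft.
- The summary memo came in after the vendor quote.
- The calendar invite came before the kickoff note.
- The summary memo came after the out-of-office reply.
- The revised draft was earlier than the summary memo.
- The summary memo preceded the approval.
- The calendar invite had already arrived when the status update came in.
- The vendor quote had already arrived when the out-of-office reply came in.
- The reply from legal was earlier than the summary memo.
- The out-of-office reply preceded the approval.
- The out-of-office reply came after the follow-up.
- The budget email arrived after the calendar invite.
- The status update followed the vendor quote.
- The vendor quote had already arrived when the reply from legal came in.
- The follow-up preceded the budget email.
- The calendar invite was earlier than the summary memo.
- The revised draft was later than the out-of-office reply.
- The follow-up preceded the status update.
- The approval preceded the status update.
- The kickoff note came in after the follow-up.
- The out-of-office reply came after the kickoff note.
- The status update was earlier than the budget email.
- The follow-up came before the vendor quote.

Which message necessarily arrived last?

Every other message has a chain of constraints placing it before the budget email, so the budget email is last.

the budget email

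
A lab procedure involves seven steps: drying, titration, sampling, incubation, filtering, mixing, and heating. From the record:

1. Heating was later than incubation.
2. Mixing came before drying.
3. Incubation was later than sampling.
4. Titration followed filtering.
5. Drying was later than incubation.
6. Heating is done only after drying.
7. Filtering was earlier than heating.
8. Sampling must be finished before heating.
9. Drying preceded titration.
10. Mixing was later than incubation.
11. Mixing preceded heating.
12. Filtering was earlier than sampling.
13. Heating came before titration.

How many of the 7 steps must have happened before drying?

4

Directly stated before drying: incubation and mixing.
Filtering reaches drying via filtering → sampling → incubation → drying.
Sampling reaches drying via sampling → incubation → drying.
No chain forces heating (or any of the others) ahead of drying.
That's filtering, incubation, mixing, and sampling — 4 in all.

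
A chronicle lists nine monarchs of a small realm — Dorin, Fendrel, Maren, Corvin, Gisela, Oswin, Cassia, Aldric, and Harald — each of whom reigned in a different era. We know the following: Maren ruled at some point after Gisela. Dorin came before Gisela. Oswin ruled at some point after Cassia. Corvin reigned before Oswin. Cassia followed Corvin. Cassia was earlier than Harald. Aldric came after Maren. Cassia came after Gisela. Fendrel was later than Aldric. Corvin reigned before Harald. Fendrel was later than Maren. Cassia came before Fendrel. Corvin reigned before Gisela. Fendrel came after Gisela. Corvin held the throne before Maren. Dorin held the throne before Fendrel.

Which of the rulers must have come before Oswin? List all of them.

Directly stated before Oswin: Cassia and Corvin.
Dorin reaches Oswin via Dorin → Gisela → Cassia → Oswin.
Gisela reaches Oswin via Gisela → Cassia → Oswin.

Cassia, Corvin, Dorin, Gisela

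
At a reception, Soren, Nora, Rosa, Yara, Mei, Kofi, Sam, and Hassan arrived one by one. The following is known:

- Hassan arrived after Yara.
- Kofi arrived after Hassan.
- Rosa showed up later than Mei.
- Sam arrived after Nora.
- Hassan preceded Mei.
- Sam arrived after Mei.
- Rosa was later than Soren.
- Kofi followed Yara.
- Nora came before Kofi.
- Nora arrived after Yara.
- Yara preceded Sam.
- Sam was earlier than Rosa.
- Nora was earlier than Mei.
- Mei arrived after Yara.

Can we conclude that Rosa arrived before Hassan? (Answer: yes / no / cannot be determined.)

Tracing the constraints gives Hassan → Mei → Rosa, so Hassan must come before Rosa.
That means Rosa cannot be before Hassan.

no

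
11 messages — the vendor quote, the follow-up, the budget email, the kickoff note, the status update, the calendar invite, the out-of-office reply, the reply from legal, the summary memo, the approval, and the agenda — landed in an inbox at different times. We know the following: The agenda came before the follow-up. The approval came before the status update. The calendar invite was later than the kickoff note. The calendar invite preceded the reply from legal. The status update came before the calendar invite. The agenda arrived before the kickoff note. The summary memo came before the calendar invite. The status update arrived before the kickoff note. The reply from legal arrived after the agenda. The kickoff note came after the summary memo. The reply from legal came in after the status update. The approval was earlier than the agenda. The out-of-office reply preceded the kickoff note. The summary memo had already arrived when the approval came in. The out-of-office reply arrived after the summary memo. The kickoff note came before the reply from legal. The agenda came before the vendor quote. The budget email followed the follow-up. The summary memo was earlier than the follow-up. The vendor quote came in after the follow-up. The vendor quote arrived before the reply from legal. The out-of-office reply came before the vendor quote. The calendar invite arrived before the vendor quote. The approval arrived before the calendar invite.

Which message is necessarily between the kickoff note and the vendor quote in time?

the calendar invite

Tracing the constraints gives the kickoff note → the calendar invite → the vendor quote, so the calendar invite sits after the kickoff note and before the vendor quote.
No other message is forced both after the kickoff note and before the vendor quote.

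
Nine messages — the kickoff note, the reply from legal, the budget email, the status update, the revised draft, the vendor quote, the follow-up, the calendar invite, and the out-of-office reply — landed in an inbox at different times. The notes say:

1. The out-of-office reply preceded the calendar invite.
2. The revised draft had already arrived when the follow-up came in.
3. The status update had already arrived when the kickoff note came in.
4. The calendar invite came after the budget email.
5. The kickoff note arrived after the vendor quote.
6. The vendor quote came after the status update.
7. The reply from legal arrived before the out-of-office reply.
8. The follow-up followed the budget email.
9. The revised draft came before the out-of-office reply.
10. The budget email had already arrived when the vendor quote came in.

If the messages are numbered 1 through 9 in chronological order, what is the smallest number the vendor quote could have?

The budget email and the status update must both come before the vendor quote — 2 forced predecessors.
Nothing else is forced ahead of the vendor quote, so its earliest slot is position 2 + 1 = 3.

3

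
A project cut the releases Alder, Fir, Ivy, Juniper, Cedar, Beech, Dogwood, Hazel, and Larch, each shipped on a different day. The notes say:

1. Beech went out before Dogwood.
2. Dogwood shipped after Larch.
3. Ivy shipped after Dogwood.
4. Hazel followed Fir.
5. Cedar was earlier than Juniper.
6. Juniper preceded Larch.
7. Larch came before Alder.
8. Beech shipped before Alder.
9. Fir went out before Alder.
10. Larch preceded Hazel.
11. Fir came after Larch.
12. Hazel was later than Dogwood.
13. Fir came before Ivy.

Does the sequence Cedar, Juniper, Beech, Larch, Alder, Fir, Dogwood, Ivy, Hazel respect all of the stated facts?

The constraints require Fir before Alder, but in the proposed sequence Alder appears ahead of Fir. That one violation is enough.

no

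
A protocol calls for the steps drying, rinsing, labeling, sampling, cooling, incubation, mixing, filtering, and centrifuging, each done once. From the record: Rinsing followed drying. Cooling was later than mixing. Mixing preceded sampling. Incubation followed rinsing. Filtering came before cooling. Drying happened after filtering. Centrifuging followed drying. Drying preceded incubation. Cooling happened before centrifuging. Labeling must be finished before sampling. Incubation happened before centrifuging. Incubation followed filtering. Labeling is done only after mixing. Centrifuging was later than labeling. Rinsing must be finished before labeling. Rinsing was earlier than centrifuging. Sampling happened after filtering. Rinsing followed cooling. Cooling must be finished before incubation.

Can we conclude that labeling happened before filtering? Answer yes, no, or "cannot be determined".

no

Tracing the constraints gives filtering → drying → rinsing → labeling, so filtering must come before labeling.
That means labeling cannot be before filtering.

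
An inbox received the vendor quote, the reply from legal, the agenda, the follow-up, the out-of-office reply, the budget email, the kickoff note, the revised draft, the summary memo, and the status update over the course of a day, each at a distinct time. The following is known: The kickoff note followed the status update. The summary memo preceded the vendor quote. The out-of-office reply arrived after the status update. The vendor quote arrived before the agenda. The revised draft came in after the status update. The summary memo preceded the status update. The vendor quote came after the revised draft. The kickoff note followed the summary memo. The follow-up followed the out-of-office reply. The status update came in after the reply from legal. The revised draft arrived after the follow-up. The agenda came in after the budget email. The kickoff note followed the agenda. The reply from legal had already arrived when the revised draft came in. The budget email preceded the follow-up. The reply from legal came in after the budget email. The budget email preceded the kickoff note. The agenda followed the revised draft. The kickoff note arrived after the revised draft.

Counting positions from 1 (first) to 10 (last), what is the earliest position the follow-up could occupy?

The budget email, the out-of-office reply, the reply from legal, the status update, and the summary memo must all come before the follow-up — 5 forced predecessors.
Nothing else is forced ahead of the follow-up, so its earliest slot is position 5 + 1 = 6.

6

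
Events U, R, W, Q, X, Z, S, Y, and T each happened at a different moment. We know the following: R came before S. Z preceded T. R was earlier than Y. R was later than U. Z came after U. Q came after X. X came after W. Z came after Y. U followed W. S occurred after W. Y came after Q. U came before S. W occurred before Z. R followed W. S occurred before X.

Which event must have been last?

Every other event has a chain of constraints placing it before T, so T is last.

T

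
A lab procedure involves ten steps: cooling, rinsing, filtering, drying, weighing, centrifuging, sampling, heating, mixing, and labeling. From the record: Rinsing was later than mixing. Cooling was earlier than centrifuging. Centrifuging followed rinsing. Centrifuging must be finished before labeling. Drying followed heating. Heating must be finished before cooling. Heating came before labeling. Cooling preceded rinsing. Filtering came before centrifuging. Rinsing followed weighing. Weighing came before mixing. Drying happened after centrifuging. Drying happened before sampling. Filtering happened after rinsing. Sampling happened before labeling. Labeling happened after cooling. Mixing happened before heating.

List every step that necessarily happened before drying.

Directly stated before drying: centrifuging and heating.
Cooling reaches drying via cooling → centrifuging → drying.
Filtering reaches drying via filtering → centrifuging → drying.
Mixing reaches drying via mixing → heating → drying.
Likewise rinsing and weighing each reach drying by chaining the stated constraints.
No chain forces labeling (or any of the others) ahead of drying.

centrifuging, cooling, filtering, heating, mixing, rinsing, weighing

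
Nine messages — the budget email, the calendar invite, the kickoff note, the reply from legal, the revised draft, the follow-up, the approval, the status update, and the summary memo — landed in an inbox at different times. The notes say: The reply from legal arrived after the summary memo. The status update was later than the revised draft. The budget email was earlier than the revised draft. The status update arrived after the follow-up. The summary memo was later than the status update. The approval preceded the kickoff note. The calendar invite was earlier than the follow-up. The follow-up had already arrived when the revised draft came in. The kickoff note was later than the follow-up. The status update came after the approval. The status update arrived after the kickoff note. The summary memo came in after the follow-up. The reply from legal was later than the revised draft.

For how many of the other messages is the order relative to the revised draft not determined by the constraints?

2

Forced before the revised draft: the budget email, the calendar invite, and the follow-up; forced after the revised draft: the reply from legal, the status update, and the summary memo.
That leaves the approval and the kickoff note with no forced order relative to the revised draft — 2.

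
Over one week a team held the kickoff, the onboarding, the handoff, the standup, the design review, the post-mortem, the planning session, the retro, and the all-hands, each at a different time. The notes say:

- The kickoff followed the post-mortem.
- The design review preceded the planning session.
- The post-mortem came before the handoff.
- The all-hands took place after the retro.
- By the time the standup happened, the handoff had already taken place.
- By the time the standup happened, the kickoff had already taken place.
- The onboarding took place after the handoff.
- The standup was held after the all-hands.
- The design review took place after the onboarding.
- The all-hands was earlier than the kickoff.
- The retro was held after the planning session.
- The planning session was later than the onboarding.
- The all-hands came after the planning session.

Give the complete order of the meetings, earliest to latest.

the post-mortem, the handoff, the onboarding, the design review, the planning session, the retro, the all-hands, the kickoff, the standup

The constraints fix every adjacent pair, so only one ordering works:
the post-mortem → the handoff → the onboarding → the design review → the planning session → the retro → the all-hands → the kickoff → the standup.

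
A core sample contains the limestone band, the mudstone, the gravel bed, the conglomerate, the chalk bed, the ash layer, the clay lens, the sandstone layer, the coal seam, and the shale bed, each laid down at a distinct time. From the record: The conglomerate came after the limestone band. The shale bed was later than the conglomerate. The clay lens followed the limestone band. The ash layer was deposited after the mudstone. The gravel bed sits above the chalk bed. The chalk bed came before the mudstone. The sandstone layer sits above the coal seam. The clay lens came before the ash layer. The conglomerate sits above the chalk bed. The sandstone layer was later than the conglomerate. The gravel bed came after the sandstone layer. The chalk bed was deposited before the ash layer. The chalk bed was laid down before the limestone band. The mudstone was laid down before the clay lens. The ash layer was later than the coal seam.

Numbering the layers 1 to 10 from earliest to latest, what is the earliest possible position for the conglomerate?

The chalk bed and the limestone band must both come before the conglomerate — 2 forced predecessors.
Nothing else is forced ahead of the conglomerate, so its earliest slot is position 2 + 1 = 3.

3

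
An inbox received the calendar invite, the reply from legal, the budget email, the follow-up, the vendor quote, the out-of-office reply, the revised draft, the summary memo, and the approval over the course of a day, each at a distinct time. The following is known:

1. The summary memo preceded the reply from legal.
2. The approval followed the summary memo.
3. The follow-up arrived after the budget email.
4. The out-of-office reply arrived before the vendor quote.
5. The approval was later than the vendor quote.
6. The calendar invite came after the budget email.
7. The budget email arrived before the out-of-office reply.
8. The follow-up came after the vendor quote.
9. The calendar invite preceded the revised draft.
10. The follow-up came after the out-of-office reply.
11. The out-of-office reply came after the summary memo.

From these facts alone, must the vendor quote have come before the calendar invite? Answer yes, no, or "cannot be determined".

cannot be determined

No chain of stated constraints runs from the vendor quote to the calendar invite, and none runs from the calendar invite to the vendor quote either.
So the relative order of the vendor quote and the calendar invite is not fixed by the given facts.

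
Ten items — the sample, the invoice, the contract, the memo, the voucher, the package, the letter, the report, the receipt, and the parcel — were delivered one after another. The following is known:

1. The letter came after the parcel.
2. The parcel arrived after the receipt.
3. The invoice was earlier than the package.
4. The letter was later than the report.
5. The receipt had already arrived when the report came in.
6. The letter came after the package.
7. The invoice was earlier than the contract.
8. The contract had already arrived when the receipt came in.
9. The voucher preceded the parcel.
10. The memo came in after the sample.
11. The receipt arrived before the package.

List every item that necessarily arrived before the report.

the contract, the invoice, the receipt

Directly stated before the report: the receipt.
The contract reaches the report via the contract → the receipt → the report.
The invoice reaches the report via the invoice → the contract → the receipt → the report.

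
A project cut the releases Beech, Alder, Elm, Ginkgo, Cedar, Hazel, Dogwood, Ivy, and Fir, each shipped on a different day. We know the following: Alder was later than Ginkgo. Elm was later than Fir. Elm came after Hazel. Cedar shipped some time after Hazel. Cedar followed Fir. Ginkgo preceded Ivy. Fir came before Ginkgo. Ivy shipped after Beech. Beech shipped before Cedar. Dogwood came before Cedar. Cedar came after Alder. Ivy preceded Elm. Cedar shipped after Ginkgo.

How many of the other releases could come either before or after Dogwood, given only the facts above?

7

Forced after Dogwood: Cedar.
That leaves Alder, Beech, Elm, Fir, Ginkgo, Hazel, and Ivy with no forced order relative to Dogwood — 7.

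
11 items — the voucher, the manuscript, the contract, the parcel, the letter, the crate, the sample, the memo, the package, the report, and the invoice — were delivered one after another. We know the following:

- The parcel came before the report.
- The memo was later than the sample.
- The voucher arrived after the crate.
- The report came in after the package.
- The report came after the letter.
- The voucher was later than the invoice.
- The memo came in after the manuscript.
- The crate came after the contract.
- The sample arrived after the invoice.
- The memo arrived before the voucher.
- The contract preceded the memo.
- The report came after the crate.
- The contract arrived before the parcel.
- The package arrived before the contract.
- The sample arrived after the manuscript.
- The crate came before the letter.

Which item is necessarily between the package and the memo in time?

the contract

Tracing the constraints gives the package → the contract → the memo, so the contract sits after the package and before the memo.
No other item is forced both after the package and before the memo.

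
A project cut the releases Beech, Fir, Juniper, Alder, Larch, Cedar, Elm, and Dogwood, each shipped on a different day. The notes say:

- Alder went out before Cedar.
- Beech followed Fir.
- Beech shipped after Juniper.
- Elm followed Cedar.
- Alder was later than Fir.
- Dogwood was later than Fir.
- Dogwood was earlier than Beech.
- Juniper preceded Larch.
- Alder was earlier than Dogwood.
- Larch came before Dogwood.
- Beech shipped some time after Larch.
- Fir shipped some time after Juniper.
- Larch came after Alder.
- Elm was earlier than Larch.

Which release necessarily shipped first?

Juniper has a chain of constraints placing it before every other release, so Juniper must be first.

Juniper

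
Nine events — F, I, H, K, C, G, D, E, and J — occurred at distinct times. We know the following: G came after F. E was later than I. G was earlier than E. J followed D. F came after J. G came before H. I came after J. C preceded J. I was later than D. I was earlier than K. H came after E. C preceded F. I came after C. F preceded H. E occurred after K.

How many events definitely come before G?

Directly stated before G: F.
C reaches G via C → F → G.
D reaches G via D → J → F → G.
J reaches G via J → F → G.
That's C, D, F, and J — 4 in all.

4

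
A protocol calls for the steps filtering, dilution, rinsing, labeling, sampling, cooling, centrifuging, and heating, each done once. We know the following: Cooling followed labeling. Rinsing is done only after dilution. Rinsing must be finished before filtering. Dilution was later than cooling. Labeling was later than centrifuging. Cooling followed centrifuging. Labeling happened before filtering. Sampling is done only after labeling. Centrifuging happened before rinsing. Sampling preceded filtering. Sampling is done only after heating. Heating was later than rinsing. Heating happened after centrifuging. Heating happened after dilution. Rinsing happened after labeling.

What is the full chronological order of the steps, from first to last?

The constraints fix every adjacent pair, so only one ordering works:
centrifuging → labeling → cooling → dilution → rinsing → heating → sampling → filtering.

centrifuging, labeling, cooling, dilution, rinsing, heating, sampling, filtering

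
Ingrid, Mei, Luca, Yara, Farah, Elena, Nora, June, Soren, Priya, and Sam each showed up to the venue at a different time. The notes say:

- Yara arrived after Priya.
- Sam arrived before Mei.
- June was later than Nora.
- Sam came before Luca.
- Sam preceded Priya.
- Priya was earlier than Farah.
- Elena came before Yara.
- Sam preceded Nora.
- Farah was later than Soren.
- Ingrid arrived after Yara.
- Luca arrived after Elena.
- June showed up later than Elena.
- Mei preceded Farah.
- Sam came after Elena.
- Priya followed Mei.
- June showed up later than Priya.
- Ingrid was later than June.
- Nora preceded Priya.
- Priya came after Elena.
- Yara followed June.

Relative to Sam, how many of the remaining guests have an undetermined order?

Forced before Sam: Elena; forced after Sam: Farah, Ingrid, June, Luca, Mei, Nora, Priya, and Yara.
That leaves Soren with no forced order relative to Sam — 1.

1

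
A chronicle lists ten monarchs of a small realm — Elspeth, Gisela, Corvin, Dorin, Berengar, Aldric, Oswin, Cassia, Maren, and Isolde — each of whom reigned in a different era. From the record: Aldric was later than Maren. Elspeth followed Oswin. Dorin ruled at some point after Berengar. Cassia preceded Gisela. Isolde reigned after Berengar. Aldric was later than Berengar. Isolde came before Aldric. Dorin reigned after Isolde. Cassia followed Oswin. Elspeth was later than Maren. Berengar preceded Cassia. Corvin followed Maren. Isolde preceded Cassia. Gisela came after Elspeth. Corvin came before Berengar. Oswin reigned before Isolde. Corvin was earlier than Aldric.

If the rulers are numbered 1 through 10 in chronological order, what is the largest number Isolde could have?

Isolde must come before Aldric, Cassia, Dorin, and Gisela — 4 rulers forced after them.
Everything else can be placed before Isolde in some valid order, so Isolde can sit as late as position 10 − 4 = 6.

6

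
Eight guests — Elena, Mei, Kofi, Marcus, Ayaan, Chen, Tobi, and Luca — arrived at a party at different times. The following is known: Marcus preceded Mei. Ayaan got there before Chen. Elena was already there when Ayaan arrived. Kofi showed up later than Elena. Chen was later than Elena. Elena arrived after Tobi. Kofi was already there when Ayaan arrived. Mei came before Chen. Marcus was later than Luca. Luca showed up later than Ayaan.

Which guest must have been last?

Every other guest has a chain of constraints placing them before Chen, so Chen is last.

Chen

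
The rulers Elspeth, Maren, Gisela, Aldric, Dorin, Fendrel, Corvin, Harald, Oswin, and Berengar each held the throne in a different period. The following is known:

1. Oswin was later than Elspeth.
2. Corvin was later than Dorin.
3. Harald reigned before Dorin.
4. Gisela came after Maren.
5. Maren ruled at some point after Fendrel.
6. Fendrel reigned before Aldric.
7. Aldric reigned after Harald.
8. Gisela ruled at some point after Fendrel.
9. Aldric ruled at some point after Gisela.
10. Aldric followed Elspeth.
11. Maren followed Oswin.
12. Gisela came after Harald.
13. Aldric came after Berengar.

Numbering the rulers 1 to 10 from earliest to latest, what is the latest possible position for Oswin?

Oswin must come before Aldric, Gisela, and Maren — 3 rulers forced after them.
Everything else can be placed before Oswin in some valid order, so Oswin can sit as late as position 10 − 3 = 7.

7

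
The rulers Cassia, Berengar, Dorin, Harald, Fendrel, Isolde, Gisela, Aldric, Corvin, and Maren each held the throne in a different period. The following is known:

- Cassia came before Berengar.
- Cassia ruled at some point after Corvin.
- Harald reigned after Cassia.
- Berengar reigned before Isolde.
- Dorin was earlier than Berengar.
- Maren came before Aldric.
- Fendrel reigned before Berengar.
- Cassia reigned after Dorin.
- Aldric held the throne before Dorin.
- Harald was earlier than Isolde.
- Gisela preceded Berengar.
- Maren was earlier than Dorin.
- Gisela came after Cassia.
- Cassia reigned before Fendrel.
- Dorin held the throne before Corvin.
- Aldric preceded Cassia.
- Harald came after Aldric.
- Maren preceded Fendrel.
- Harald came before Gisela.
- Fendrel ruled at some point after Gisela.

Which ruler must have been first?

Maren

Maren has a chain of constraints placing them before every other ruler, so Maren must be first.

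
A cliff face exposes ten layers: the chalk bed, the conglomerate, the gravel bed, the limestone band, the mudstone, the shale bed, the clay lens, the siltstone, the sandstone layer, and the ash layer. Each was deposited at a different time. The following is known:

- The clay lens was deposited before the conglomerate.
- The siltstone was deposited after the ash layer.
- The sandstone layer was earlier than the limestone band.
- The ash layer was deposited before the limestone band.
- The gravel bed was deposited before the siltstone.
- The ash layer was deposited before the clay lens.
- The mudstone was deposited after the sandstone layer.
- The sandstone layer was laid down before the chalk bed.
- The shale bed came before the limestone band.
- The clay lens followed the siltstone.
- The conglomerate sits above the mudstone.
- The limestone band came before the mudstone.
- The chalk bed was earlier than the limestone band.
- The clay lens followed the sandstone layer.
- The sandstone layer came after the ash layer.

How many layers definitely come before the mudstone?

Directly stated before the mudstone: the limestone band and the sandstone layer.
The ash layer reaches the mudstone via the ash layer → the limestone band → the mudstone.
The chalk bed reaches the mudstone via the chalk bed → the limestone band → the mudstone.
The shale bed reaches the mudstone via the shale bed → the limestone band → the mudstone.
That's the ash layer, the chalk bed, the limestone band, the sandstone layer, and the shale bed — 5 in all.

5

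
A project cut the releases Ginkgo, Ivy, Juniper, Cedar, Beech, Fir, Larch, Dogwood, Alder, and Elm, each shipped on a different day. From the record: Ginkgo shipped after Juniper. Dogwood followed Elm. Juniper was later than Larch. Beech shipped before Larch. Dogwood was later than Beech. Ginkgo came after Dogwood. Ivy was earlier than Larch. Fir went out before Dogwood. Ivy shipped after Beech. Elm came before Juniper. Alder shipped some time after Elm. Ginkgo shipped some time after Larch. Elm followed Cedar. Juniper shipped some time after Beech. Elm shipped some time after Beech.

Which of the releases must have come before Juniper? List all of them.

Beech, Cedar, Elm, Ivy, Larch

Directly stated before Juniper: Beech, Elm, and Larch.
Cedar reaches Juniper via Cedar → Elm → Juniper.
Ivy reaches Juniper via Ivy → Larch → Juniper.
No chain forces Ginkgo (or any of the others) ahead of Juniper.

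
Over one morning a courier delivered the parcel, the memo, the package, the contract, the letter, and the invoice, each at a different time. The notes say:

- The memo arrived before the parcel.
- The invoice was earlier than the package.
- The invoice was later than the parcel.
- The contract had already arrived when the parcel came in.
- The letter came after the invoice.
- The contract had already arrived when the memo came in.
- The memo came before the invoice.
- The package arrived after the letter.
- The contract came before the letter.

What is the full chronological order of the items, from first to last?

The constraints fix every adjacent pair, so only one ordering works:
the contract → the memo → the parcel → the invoice → the letter → the package.

the contract, the memo, the parcel, the invoice, the letter, the package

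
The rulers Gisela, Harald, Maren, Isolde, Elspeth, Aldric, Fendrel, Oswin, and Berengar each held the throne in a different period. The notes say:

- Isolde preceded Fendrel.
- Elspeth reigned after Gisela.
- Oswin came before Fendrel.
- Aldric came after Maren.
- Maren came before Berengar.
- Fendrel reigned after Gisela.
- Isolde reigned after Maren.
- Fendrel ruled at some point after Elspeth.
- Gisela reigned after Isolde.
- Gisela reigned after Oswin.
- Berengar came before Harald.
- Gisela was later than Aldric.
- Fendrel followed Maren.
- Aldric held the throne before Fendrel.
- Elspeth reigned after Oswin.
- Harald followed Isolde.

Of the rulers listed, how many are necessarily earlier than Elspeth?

5

Directly stated before Elspeth: Gisela and Oswin.
Aldric reaches Elspeth via Aldric → Gisela → Elspeth.
Isolde reaches Elspeth via Isolde → Gisela → Elspeth.
Maren reaches Elspeth via Maren → Aldric → Gisela → Elspeth.
No chain forces Fendrel (or any of the others) ahead of Elspeth.
That's Aldric, Gisela, Isolde, Maren, and Oswin — 5 in all.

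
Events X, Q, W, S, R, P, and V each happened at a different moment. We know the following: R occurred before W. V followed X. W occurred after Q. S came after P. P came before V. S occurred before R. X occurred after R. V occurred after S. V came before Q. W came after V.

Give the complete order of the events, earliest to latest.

The constraints fix every adjacent pair, so only one ordering works:
P → S → R → X → V → Q → W.

P, S, R, X, V, Q, W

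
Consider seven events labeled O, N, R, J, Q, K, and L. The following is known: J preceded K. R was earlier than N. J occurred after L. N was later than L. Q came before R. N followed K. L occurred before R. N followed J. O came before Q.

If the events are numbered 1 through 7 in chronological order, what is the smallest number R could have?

L, O, and Q must all come before R — 3 forced predecessors.
Nothing else is forced ahead of R, so its earliest slot is position 3 + 1 = 4.

4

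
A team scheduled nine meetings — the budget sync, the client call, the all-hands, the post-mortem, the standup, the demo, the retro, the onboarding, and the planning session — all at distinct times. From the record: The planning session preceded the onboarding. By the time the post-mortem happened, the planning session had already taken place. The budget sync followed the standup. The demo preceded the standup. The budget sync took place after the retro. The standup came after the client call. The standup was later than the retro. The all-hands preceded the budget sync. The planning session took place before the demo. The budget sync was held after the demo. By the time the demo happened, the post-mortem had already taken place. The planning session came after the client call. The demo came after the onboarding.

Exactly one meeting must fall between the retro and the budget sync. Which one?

the standup

Tracing the constraints gives the retro → the standup → the budget sync, so the standup sits after the retro and before the budget sync.
No other meeting is forced both after the retro and before the budget sync.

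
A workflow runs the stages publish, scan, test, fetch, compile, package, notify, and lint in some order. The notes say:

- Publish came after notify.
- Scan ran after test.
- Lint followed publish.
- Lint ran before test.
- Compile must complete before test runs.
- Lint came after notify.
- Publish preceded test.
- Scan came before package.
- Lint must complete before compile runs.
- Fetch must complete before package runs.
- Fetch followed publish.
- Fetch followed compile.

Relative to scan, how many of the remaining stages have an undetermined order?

1

Forced before scan: compile, lint, notify, publish, and test; forced after scan: package.
That leaves fetch with no forced order relative to scan — 1.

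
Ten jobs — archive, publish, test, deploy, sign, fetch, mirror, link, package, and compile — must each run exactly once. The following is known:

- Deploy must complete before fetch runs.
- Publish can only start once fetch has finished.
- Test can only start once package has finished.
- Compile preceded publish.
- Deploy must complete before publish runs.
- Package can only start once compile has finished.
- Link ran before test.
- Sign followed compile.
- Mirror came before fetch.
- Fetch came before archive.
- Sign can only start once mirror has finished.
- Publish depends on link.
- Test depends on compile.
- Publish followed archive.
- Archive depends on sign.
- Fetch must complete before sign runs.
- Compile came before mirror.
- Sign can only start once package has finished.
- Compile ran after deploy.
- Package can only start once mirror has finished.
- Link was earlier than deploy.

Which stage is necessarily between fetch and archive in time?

Tracing the constraints gives fetch → sign → archive, so sign sits after fetch and before archive.
No other stage is forced both after fetch and before archive.

sign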